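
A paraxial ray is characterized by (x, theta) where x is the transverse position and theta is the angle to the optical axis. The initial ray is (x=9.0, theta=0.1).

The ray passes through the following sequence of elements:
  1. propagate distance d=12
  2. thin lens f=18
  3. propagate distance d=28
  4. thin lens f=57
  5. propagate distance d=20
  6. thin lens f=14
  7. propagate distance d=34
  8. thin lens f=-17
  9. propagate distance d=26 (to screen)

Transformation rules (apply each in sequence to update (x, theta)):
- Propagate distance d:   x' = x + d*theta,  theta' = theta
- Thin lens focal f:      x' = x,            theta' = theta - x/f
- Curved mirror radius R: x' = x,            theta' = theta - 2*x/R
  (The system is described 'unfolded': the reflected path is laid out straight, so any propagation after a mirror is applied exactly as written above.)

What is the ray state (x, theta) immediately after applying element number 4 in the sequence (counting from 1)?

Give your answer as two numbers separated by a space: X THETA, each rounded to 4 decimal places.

Initial: x=9.0000 theta=0.1000
After 1 (propagate distance d=12): x=10.2000 theta=0.1000
After 2 (thin lens f=18): x=10.2000 theta=-7/15 (≈-0.4667)
After 3 (propagate distance d=28): x=-43/15 (≈-2.8667) theta=-7/15 (≈-0.4667)
After 4 (thin lens f=57): x=-43/15 (≈-2.8667) theta=-356/855 (≈-0.4164)
Rounded to 4 decimal places: x = -2.8667, theta = -0.4164

Answer: -2.8667 -0.4164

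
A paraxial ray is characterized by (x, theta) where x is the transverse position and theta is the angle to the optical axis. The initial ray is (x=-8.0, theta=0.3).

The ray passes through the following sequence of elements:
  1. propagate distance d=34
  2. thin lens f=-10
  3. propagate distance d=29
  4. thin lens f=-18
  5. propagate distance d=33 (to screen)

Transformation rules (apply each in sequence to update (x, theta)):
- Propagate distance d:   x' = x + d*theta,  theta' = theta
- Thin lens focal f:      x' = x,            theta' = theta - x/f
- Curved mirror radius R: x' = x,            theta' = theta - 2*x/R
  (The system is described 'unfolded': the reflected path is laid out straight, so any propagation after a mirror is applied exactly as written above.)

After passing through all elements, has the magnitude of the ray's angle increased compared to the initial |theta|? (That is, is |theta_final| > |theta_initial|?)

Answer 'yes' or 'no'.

Answer: yes

Derivation:
Initial: x=-8.0000 theta=0.3000
After 1 (propagate distance d=34): x=2.2000 theta=0.3000
After 2 (thin lens f=-10): x=2.2000 theta=0.5200
After 3 (propagate distance d=29): x=17.2800 theta=0.5200
After 4 (thin lens f=-18): x=17.2800 theta=1.4800
After 5 (propagate distance d=33 (to screen)): x=66.1200 theta=1.4800
|theta_initial|=0.3000 |theta_final|=1.4800 -> increased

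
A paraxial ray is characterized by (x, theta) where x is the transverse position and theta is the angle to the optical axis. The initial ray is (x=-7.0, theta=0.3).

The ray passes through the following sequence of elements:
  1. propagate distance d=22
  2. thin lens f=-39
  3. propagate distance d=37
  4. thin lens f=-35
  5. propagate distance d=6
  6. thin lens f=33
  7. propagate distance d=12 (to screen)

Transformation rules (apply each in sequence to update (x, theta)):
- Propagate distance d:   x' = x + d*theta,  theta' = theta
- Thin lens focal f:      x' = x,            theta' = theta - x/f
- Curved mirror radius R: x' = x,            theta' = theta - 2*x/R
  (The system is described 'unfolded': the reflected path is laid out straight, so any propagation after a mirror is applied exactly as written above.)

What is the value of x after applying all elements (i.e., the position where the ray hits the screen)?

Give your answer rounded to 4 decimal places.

Answer: 15.8152

Derivation:
Initial: x=-7.0000 theta=0.3000
After 1 (propagate distance d=22): x=-0.4000 theta=0.3000
After 2 (thin lens f=-39): x=-0.4000 theta=113/390 (≈0.2897)
After 3 (propagate distance d=37): x=805/78 (≈10.3205) theta=113/390 (≈0.2897)
After 4 (thin lens f=-35): x=805/78 (≈10.3205) theta=38/65 (≈0.5846)
After 5 (propagate distance d=6): x=5393/390 (≈13.8282) theta=38/65 (≈0.5846)
After 6 (thin lens f=33): x=5393/390 (≈13.8282) theta=2131/12870 (≈0.1656)
After 7 (propagate distance d=12 (to screen)): x=5219/330 (≈15.8152) theta=2131/12870 (≈0.1656)
Rounded to 4 decimal places: x = 15.8152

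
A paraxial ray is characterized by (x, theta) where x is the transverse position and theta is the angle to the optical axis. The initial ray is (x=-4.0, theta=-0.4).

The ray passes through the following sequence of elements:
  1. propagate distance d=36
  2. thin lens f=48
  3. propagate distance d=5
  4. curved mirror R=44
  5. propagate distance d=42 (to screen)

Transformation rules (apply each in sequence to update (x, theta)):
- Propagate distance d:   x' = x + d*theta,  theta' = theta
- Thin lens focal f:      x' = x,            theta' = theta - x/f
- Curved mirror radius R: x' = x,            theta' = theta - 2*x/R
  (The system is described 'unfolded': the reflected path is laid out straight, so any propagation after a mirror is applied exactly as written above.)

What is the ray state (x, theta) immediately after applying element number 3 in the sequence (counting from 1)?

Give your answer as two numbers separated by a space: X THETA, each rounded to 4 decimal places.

Initial: x=-4.0000 theta=-0.4000
After 1 (propagate distance d=36): x=-18.4000 theta=-0.4000
After 2 (thin lens f=48): x=-18.4000 theta=-1/60 (≈-0.0167)
After 3 (propagate distance d=5): x=-1109/60 (≈-18.4833) theta=-1/60 (≈-0.0167)
Rounded to 4 decimal places: x = -18.4833, theta = -0.0167

Answer: -18.4833 -0.0167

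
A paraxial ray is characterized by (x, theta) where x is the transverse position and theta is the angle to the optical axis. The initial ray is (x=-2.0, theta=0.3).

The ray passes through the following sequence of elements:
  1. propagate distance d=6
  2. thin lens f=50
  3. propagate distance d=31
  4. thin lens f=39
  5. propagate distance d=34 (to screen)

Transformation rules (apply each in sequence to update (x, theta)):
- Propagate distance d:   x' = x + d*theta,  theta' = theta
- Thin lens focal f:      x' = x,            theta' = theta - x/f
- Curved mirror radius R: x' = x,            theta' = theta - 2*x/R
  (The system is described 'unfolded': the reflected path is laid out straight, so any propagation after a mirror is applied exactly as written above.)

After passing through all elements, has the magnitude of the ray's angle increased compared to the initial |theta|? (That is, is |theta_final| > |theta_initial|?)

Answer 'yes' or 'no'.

Initial: x=-2.0000 theta=0.3000
After 1 (propagate distance d=6): x=-0.2000 theta=0.3000
After 2 (thin lens f=50): x=-0.2000 theta=0.3040
After 3 (propagate distance d=31): x=9.2240 theta=0.3040
After 4 (thin lens f=39): x=9.2240 theta=329/4875 (≈0.0675)
After 5 (propagate distance d=34 (to screen)): x=56153/4875 (≈11.5186) theta=329/4875 (≈0.0675)
|theta_initial|=0.3000 |theta_final|=329/4875 (≈0.0675) -> not increased

Answer: no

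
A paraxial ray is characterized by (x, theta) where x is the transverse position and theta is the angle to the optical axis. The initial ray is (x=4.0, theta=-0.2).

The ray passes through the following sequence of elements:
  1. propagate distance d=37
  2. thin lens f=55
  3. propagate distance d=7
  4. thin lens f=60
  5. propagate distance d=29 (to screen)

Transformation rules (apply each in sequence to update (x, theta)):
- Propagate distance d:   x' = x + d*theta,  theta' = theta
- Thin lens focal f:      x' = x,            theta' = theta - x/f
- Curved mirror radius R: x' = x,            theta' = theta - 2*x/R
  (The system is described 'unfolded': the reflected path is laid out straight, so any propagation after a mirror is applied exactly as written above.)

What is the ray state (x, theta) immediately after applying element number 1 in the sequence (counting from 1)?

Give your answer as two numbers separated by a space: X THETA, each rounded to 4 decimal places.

Initial: x=4.0000 theta=-0.2000
After 1 (propagate distance d=37): x=-3.4000 theta=-0.2000
Rounded to 4 decimal places: x = -3.4000, theta = -0.2000

Answer: -3.4000 -0.2000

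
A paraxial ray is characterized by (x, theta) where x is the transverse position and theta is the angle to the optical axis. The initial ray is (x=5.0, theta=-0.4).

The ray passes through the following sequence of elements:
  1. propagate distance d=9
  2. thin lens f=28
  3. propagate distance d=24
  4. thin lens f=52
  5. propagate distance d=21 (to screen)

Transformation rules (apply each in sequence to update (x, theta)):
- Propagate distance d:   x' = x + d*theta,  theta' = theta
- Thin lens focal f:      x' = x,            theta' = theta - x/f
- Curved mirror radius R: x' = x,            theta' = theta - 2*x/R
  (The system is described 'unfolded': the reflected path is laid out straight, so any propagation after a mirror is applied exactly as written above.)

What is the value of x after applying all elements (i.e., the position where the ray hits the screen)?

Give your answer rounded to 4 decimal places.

Initial: x=5.0000 theta=-0.4000
After 1 (propagate distance d=9): x=1.4000 theta=-0.4000
After 2 (thin lens f=28): x=1.4000 theta=-0.4500
After 3 (propagate distance d=24): x=-9.4000 theta=-0.4500
After 4 (thin lens f=52): x=-9.4000 theta=-7/26 (≈-0.2692)
After 5 (propagate distance d=21 (to screen)): x=-1957/130 (≈-15.0538) theta=-7/26 (≈-0.2692)
Rounded to 4 decimal places: x = -15.0538

Answer: -15.0538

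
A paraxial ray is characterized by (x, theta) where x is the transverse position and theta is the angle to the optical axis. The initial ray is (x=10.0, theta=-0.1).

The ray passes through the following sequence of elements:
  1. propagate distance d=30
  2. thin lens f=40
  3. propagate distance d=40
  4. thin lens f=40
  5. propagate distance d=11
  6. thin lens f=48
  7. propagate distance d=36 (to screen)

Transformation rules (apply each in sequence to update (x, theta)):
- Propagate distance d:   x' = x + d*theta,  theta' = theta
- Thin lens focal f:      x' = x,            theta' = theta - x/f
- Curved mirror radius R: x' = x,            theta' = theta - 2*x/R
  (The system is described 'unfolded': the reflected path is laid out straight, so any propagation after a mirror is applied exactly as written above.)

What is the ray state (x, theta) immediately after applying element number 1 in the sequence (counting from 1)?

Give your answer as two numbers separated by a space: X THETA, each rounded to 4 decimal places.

Answer: 7.0000 -0.1000

Derivation:
Initial: x=10.0000 theta=-0.1000
After 1 (propagate distance d=30): x=7.0000 theta=-0.1000
Rounded to 4 decimal places: x = 7.0000, theta = -0.1000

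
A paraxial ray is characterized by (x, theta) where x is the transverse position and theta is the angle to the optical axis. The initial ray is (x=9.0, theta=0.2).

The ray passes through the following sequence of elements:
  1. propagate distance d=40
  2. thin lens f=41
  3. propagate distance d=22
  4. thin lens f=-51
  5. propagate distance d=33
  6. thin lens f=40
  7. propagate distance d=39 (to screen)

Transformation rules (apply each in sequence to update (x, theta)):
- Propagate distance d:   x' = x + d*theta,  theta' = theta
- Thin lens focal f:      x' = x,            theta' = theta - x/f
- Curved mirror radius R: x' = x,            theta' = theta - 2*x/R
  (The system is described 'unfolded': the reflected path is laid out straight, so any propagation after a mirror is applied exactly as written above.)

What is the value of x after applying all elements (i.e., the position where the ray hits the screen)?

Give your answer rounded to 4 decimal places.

Answer: 1.3469

Derivation:
Initial: x=9.0000 theta=0.2000
After 1 (propagate distance d=40): x=17.0000 theta=0.2000
After 2 (thin lens f=41): x=17.0000 theta=-44/205 (≈-0.2146)
After 3 (propagate distance d=22): x=2517/205 (≈12.2780) theta=-44/205 (≈-0.2146)
After 4 (thin lens f=-51): x=2517/205 (≈12.2780) theta=91/3485 (≈0.0261)
After 5 (propagate distance d=33): x=45792/3485 (≈13.1397) theta=91/3485 (≈0.0261)
After 6 (thin lens f=40): x=45792/3485 (≈13.1397) theta=-5269/17425 (≈-0.3024)
After 7 (propagate distance d=39 (to screen)): x=23469/17425 (≈1.3469) theta=-5269/17425 (≈-0.3024)
Rounded to 4 decimal places: x = 1.3469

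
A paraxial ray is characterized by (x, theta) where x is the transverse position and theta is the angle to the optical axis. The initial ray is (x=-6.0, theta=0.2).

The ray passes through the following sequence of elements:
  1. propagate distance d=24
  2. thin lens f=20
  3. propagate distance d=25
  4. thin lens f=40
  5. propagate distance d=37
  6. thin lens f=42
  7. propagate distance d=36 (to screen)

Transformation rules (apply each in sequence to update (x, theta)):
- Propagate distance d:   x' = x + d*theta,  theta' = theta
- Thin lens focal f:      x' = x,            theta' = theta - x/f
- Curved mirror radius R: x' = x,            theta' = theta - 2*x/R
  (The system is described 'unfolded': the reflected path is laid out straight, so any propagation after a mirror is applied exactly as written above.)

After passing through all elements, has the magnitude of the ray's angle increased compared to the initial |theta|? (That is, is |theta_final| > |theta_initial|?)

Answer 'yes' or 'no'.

Initial: x=-6.0000 theta=0.2000
After 1 (propagate distance d=24): x=-1.2000 theta=0.2000
After 2 (thin lens f=20): x=-1.2000 theta=0.2600
After 3 (propagate distance d=25): x=5.3000 theta=0.2600
After 4 (thin lens f=40): x=5.3000 theta=0.1275
After 5 (propagate distance d=37): x=10.0175 theta=0.1275
After 6 (thin lens f=42): x=10.0175 theta=-373/3360 (≈-0.1110)
After 7 (propagate distance d=36 (to screen)): x=16859/2800 (≈6.0211) theta=-373/3360 (≈-0.1110)
|theta_initial|=0.2000 |theta_final|=373/3360 (≈0.1110) -> not increased

Answer: no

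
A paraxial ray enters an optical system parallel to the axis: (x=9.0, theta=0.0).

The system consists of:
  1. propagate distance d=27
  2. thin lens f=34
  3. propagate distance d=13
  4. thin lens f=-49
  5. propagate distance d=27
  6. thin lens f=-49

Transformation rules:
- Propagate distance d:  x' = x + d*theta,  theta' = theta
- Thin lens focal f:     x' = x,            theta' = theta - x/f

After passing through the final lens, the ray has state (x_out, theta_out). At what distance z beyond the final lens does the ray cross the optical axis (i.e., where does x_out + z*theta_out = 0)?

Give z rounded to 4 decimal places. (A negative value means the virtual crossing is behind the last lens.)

Initial: x=9.0000 theta=0.0000
After 1 (propagate distance d=27): x=9.0000 theta=0.0000
After 2 (thin lens f=34): x=9.0000 theta=-9/34 (≈-0.2647)
After 3 (propagate distance d=13): x=189/34 (≈5.5588) theta=-9/34 (≈-0.2647)
After 4 (thin lens f=-49): x=189/34 (≈5.5588) theta=-18/119 (≈-0.1513)
After 5 (propagate distance d=27): x=351/238 (≈1.4748) theta=-18/119 (≈-0.1513)
After 6 (thin lens f=-49): x=351/238 (≈1.4748) theta=-1413/11662 (≈-0.1212)
z_focus = -x_out/theta_out = -(351/238)/(-1413/11662) = 1911/157 ≈ 12.1720
Rounded to 4 decimal places: z = 12.1720

Answer: 12.1720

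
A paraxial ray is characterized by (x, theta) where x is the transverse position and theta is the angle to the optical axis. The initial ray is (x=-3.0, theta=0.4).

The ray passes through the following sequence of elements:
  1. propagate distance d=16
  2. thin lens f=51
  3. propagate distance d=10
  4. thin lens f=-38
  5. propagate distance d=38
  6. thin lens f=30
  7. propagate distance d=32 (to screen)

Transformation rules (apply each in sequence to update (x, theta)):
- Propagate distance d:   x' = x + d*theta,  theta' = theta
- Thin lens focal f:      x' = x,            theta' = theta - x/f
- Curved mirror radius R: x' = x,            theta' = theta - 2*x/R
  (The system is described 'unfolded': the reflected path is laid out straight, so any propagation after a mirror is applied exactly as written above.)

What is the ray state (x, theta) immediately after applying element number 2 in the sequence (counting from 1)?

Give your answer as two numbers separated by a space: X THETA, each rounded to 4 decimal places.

Answer: 3.4000 0.3333

Derivation:
Initial: x=-3.0000 theta=0.4000
After 1 (propagate distance d=16): x=3.4000 theta=0.4000
After 2 (thin lens f=51): x=3.4000 theta=1/3 (≈0.3333)
Rounded to 4 decimal places: x = 3.4000, theta = 0.3333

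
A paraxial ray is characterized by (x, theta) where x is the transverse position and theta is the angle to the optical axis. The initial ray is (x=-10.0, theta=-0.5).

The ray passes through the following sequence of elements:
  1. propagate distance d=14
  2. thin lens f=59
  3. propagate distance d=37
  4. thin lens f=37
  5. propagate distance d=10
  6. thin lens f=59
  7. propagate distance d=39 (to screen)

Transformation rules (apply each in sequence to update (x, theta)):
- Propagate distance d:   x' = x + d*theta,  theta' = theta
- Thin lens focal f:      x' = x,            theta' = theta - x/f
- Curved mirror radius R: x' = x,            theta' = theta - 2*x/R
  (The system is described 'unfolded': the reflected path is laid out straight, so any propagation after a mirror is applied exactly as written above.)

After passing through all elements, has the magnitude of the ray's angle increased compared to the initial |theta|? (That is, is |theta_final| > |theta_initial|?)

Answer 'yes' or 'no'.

Answer: yes

Derivation:
Initial: x=-10.0000 theta=-0.5000
After 1 (propagate distance d=14): x=-17.0000 theta=-0.5000
After 2 (thin lens f=59): x=-17.0000 theta=-25/118 (≈-0.2119)
After 3 (propagate distance d=37): x=-2931/118 (≈-24.8390) theta=-25/118 (≈-0.2119)
After 4 (thin lens f=37): x=-2931/118 (≈-24.8390) theta=17/37 (≈0.4595)
After 5 (propagate distance d=10): x=-88387/4366 (≈-20.2444) theta=17/37 (≈0.4595)
After 6 (thin lens f=59): x=-88387/4366 (≈-20.2444) theta=206741/257594 (≈0.8026)
After 7 (propagate distance d=39 (to screen)): x=1424033/128797 (≈11.0564) theta=206741/257594 (≈0.8026)
|theta_initial|=0.5000 |theta_final|=206741/257594 (≈0.8026) -> increased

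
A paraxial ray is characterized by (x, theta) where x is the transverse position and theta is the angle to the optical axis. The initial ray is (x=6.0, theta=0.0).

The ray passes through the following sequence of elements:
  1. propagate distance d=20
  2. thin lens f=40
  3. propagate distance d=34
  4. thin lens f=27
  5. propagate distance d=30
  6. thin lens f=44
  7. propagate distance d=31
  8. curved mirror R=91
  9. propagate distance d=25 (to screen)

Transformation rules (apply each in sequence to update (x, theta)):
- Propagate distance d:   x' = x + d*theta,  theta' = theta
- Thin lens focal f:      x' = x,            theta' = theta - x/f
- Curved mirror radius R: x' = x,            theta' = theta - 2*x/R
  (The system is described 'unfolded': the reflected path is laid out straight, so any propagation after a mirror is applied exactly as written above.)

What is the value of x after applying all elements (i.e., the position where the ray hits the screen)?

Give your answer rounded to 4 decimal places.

Initial: x=6.0000 theta=0.0000
After 1 (propagate distance d=20): x=6.0000 theta=0.0000
After 2 (thin lens f=40): x=6.0000 theta=-0.1500
After 3 (propagate distance d=34): x=0.9000 theta=-0.1500
After 4 (thin lens f=27): x=0.9000 theta=-11/60 (≈-0.1833)
After 5 (propagate distance d=30): x=-4.6000 theta=-11/60 (≈-0.1833)
After 6 (thin lens f=44): x=-4.6000 theta=-13/165 (≈-0.0788)
After 7 (propagate distance d=31): x=-1162/165 (≈-7.0424) theta=-13/165 (≈-0.0788)
After 8 (curved mirror R=91): x=-1162/165 (≈-7.0424) theta=163/2145 (≈0.0760)
After 9 (propagate distance d=25 (to screen)): x=-3677/715 (≈-5.1427) theta=163/2145 (≈0.0760)
Rounded to 4 decimal places: x = -5.1427

Answer: -5.1427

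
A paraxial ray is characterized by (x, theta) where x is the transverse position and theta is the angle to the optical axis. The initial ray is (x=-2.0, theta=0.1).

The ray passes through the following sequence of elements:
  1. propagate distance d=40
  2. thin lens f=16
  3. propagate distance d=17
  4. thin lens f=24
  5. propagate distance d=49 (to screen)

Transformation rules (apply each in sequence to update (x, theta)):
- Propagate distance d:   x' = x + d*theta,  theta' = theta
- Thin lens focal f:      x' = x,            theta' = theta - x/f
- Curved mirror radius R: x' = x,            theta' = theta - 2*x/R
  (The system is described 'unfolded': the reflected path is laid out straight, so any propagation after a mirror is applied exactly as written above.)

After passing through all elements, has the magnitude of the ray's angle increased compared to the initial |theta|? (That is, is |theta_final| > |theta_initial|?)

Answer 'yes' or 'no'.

Answer: no

Derivation:
Initial: x=-2.0000 theta=0.1000
After 1 (propagate distance d=40): x=2.0000 theta=0.1000
After 2 (thin lens f=16): x=2.0000 theta=-0.0250
After 3 (propagate distance d=17): x=1.5750 theta=-0.0250
After 4 (thin lens f=24): x=1.5750 theta=-29/320 (≈-0.0906)
After 5 (propagate distance d=49 (to screen)): x=-917/320 (≈-2.8656) theta=-29/320 (≈-0.0906)
|theta_initial|=0.1000 |theta_final|=29/320 (≈0.0906) -> not increased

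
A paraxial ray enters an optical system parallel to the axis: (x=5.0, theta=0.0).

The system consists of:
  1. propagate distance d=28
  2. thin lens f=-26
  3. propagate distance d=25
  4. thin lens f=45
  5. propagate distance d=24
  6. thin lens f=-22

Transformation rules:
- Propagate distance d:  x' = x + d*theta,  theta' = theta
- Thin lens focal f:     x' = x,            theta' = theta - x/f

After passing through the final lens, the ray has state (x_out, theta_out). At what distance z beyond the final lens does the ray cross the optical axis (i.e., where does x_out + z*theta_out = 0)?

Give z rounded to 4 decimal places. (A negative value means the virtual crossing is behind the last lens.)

Answer: -23.4383

Derivation:
Initial: x=5.0000 theta=0.0000
After 1 (propagate distance d=28): x=5.0000 theta=0.0000
After 2 (thin lens f=-26): x=5.0000 theta=5/26 (≈0.1923)
After 3 (propagate distance d=25): x=255/26 (≈9.8077) theta=5/26 (≈0.1923)
After 4 (thin lens f=45): x=255/26 (≈9.8077) theta=-1/39 (≈-0.0256)
After 5 (propagate distance d=24): x=239/26 (≈9.1923) theta=-1/39 (≈-0.0256)
After 6 (thin lens f=-22): x=239/26 (≈9.1923) theta=673/1716 (≈0.3922)
z_focus = -x_out/theta_out = -(239/26)/(673/1716) = -15774/673 ≈ -23.4383
Rounded to 4 decimal places: z = -23.4383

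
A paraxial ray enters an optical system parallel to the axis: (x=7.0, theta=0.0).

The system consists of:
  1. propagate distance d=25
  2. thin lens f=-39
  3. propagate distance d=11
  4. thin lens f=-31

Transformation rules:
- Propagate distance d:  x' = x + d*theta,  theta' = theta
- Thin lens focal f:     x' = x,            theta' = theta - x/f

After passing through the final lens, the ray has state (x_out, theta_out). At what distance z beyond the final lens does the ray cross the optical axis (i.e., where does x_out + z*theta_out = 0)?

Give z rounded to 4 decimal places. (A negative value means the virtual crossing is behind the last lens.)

Initial: x=7.0000 theta=0.0000
After 1 (propagate distance d=25): x=7.0000 theta=0.0000
After 2 (thin lens f=-39): x=7.0000 theta=7/39 (≈0.1795)
After 3 (propagate distance d=11): x=350/39 (≈8.9744) theta=7/39 (≈0.1795)
After 4 (thin lens f=-31): x=350/39 (≈8.9744) theta=189/403 (≈0.4690)
z_focus = -x_out/theta_out = -(350/39)/(189/403) = -1550/81 ≈ -19.1358
Rounded to 4 decimal places: z = -19.1358

Answer: -19.1358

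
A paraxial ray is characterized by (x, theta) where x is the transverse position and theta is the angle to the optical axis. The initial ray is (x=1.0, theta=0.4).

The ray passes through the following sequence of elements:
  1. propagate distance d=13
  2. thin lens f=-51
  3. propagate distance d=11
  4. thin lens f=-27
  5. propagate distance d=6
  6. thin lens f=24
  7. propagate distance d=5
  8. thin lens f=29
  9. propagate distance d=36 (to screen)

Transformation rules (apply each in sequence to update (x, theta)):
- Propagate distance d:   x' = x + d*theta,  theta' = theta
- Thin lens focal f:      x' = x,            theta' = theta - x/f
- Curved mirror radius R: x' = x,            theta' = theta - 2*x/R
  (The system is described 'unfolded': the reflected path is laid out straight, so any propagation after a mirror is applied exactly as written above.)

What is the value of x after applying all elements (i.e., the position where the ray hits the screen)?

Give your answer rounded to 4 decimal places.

Initial: x=1.0000 theta=0.4000
After 1 (propagate distance d=13): x=6.2000 theta=0.4000
After 2 (thin lens f=-51): x=6.2000 theta=133/255 (≈0.5216)
After 3 (propagate distance d=11): x=3044/255 (≈11.9373) theta=133/255 (≈0.5216)
After 4 (thin lens f=-27): x=3044/255 (≈11.9373) theta=1327/1377 (≈0.9637)
After 5 (propagate distance d=6): x=40666/2295 (≈17.7194) theta=1327/1377 (≈0.9637)
After 6 (thin lens f=24): x=40666/2295 (≈17.7194) theta=2069/9180 (≈0.2254)
After 7 (propagate distance d=5): x=10177/540 (≈18.8463) theta=2069/9180 (≈0.2254)
After 8 (thin lens f=29): x=10177/540 (≈18.8463) theta=-28252/66555 (≈-0.4245)
After 9 (propagate distance d=36 (to screen)): x=948973/266220 (≈3.5646) theta=-28252/66555 (≈-0.4245)
Rounded to 4 decimal places: x = 3.5646

Answer: 3.5646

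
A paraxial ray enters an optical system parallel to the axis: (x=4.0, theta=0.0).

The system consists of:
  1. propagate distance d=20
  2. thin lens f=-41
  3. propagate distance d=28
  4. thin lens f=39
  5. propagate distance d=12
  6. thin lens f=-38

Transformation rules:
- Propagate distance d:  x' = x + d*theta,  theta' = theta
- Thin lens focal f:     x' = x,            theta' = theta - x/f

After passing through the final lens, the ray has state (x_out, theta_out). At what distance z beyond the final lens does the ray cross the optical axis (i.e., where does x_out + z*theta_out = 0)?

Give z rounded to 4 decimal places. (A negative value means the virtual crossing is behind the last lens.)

Initial: x=4.0000 theta=0.0000
After 1 (propagate distance d=20): x=4.0000 theta=0.0000
After 2 (thin lens f=-41): x=4.0000 theta=4/41 (≈0.0976)
After 3 (propagate distance d=28): x=276/41 (≈6.7317) theta=4/41 (≈0.0976)
After 4 (thin lens f=39): x=276/41 (≈6.7317) theta=-40/533 (≈-0.0750)
After 5 (propagate distance d=12): x=3108/533 (≈5.8311) theta=-40/533 (≈-0.0750)
After 6 (thin lens f=-38): x=3108/533 (≈5.8311) theta=794/10127 (≈0.0784)
z_focus = -x_out/theta_out = -(3108/533)/(794/10127) = -29526/397 ≈ -74.3728
Rounded to 4 decimal places: z = -74.3728

Answer: -74.3728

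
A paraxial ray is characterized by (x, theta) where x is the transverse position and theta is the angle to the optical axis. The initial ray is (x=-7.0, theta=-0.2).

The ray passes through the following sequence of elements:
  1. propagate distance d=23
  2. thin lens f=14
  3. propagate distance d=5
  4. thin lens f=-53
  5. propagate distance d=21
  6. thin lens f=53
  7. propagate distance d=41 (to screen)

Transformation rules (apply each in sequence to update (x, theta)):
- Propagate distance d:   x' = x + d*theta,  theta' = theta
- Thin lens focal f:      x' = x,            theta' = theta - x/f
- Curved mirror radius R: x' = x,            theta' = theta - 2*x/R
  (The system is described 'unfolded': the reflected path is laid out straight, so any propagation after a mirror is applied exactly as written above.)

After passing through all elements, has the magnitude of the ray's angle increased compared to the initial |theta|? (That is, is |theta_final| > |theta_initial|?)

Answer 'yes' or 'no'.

Initial: x=-7.0000 theta=-0.2000
After 1 (propagate distance d=23): x=-11.6000 theta=-0.2000
After 2 (thin lens f=14): x=-11.6000 theta=22/35 (≈0.6286)
After 3 (propagate distance d=5): x=-296/35 (≈-8.4571) theta=22/35 (≈0.6286)
After 4 (thin lens f=-53): x=-296/35 (≈-8.4571) theta=174/371 (≈0.4690)
After 5 (propagate distance d=21): x=2582/1855 (≈1.3919) theta=174/371 (≈0.4690)
After 6 (thin lens f=53): x=2582/1855 (≈1.3919) theta=43528/98315 (≈0.4427)
After 7 (propagate distance d=41 (to screen)): x=1921494/98315 (≈19.5443) theta=43528/98315 (≈0.4427)
|theta_initial|=0.2000 |theta_final|=43528/98315 (≈0.4427) -> increased

Answer: yes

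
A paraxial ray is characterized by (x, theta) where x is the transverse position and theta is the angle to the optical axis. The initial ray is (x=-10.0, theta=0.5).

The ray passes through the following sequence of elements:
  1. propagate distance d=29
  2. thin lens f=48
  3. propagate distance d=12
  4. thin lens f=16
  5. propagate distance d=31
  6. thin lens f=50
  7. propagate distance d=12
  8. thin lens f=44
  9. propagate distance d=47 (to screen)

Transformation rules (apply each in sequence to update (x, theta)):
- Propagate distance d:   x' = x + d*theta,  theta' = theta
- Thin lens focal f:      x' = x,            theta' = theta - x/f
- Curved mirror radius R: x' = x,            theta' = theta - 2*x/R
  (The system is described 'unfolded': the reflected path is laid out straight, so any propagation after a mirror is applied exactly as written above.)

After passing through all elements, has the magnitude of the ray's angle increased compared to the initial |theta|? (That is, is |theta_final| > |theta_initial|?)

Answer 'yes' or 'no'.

Initial: x=-10.0000 theta=0.5000
After 1 (propagate distance d=29): x=4.5000 theta=0.5000
After 2 (thin lens f=48): x=4.5000 theta=13/32 (≈0.4063)
After 3 (propagate distance d=12): x=9.3750 theta=13/32 (≈0.4063)
After 4 (thin lens f=16): x=9.3750 theta=-23/128 (≈-0.1797)
After 5 (propagate distance d=31): x=487/128 (≈3.8047) theta=-23/128 (≈-0.1797)
After 6 (thin lens f=50): x=487/128 (≈3.8047) theta=-1637/6400 (≈-0.2558)
After 7 (propagate distance d=12): x=2353/3200 (≈0.7353) theta=-1637/6400 (≈-0.2558)
After 8 (thin lens f=44): x=2353/3200 (≈0.7353) theta=-38367/140800 (≈-0.2725)
After 9 (propagate distance d=47 (to screen)): x=-1699717/140800 (≈-12.0719) theta=-38367/140800 (≈-0.2725)
|theta_initial|=0.5000 |theta_final|=38367/140800 (≈0.2725) -> not increased

Answer: no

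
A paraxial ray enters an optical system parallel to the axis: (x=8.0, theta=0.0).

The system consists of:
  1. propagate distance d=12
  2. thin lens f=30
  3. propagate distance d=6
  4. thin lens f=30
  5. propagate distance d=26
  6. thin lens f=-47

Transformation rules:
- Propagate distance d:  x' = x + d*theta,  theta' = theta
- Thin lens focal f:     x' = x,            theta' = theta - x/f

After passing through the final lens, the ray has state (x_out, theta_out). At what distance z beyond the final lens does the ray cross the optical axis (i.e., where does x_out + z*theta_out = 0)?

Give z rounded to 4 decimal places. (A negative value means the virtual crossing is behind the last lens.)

Initial: x=8.0000 theta=0.0000
After 1 (propagate distance d=12): x=8.0000 theta=0.0000
After 2 (thin lens f=30): x=8.0000 theta=-4/15 (≈-0.2667)
After 3 (propagate distance d=6): x=6.4000 theta=-4/15 (≈-0.2667)
After 4 (thin lens f=30): x=6.4000 theta=-0.4800
After 5 (propagate distance d=26): x=-6.0800 theta=-0.4800
After 6 (thin lens f=-47): x=-6.0800 theta=-716/1175 (≈-0.6094)
z_focus = -x_out/theta_out = -(-6.0800)/(-716/1175) = -1786/179 ≈ -9.9777
Rounded to 4 decimal places: z = -9.9777

Answer: -9.9777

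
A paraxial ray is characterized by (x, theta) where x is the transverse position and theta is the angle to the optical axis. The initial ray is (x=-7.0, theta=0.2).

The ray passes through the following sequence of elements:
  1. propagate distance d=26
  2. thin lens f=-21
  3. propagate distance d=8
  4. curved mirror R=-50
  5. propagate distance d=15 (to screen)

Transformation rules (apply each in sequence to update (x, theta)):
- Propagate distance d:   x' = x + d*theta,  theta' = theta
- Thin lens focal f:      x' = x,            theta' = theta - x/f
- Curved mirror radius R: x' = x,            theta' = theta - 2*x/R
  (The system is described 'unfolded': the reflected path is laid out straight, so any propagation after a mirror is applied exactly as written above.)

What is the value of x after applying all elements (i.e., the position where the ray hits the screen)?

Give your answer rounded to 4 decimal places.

Initial: x=-7.0000 theta=0.2000
After 1 (propagate distance d=26): x=-1.8000 theta=0.2000
After 2 (thin lens f=-21): x=-1.8000 theta=4/35 (≈0.1143)
After 3 (propagate distance d=8): x=-31/35 (≈-0.8857) theta=4/35 (≈0.1143)
After 4 (curved mirror R=-50): x=-31/35 (≈-0.8857) theta=69/875 (≈0.0789)
After 5 (propagate distance d=15 (to screen)): x=52/175 (≈0.2971) theta=69/875 (≈0.0789)
Rounded to 4 decimal places: x = 0.2971

Answer: 0.2971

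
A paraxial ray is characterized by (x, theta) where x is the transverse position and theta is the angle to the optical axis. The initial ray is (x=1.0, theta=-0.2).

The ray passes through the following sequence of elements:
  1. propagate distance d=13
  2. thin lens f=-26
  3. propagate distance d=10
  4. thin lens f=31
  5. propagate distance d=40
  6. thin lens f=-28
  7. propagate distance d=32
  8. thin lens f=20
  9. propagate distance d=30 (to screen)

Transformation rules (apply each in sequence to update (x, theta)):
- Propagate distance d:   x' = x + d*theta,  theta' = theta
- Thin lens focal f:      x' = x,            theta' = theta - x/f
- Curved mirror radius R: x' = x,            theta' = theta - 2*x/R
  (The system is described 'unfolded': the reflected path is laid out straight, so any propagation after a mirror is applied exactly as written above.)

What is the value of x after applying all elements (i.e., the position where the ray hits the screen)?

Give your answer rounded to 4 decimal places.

Initial: x=1.0000 theta=-0.2000
After 1 (propagate distance d=13): x=-1.6000 theta=-0.2000
After 2 (thin lens f=-26): x=-1.6000 theta=-17/65 (≈-0.2615)
After 3 (propagate distance d=10): x=-274/65 (≈-4.2154) theta=-17/65 (≈-0.2615)
After 4 (thin lens f=31): x=-274/65 (≈-4.2154) theta=-253/2015 (≈-0.1256)
After 5 (propagate distance d=40): x=-18614/2015 (≈-9.2377) theta=-253/2015 (≈-0.1256)
After 6 (thin lens f=-28): x=-18614/2015 (≈-9.2377) theta=-12849/28210 (≈-0.4555)
After 7 (propagate distance d=32): x=-335882/14105 (≈-23.8130) theta=-12849/28210 (≈-0.4555)
After 8 (thin lens f=20): x=-335882/14105 (≈-23.8130) theta=51848/70525 (≈0.7352)
After 9 (propagate distance d=30 (to screen)): x=-3542/2015 (≈-1.7578) theta=51848/70525 (≈0.7352)
Rounded to 4 decimal places: x = -1.7578

Answer: -1.7578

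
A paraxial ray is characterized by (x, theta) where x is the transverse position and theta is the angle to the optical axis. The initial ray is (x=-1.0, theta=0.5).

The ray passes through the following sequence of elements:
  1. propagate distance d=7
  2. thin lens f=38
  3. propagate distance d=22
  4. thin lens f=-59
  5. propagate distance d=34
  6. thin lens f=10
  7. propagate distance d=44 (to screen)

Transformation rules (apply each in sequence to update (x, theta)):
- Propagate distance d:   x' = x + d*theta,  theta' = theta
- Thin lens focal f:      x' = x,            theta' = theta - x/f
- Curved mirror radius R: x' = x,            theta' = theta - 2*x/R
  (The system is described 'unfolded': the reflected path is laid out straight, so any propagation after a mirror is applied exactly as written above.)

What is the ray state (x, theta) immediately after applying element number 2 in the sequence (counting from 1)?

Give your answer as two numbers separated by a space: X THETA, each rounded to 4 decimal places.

Answer: 2.5000 0.4342

Derivation:
Initial: x=-1.0000 theta=0.5000
After 1 (propagate distance d=7): x=2.5000 theta=0.5000
After 2 (thin lens f=38): x=2.5000 theta=33/76 (≈0.4342)
Rounded to 4 decimal places: x = 2.5000, theta = 0.4342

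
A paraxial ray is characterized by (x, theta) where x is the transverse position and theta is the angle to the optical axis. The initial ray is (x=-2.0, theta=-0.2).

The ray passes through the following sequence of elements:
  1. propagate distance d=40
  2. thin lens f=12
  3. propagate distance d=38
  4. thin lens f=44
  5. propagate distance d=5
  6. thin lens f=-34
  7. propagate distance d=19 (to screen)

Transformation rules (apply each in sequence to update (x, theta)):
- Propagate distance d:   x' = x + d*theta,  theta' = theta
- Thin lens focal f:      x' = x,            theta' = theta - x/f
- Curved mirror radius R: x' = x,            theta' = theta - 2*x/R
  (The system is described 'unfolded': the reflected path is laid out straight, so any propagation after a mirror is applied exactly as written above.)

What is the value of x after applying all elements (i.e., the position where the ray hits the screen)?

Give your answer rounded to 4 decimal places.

Answer: 30.3311

Derivation:
Initial: x=-2.0000 theta=-0.2000
After 1 (propagate distance d=40): x=-10.0000 theta=-0.2000
After 2 (thin lens f=12): x=-10.0000 theta=19/30 (≈0.6333)
After 3 (propagate distance d=38): x=211/15 (≈14.0667) theta=19/30 (≈0.6333)
After 4 (thin lens f=44): x=211/15 (≈14.0667) theta=69/220 (≈0.3136)
After 5 (propagate distance d=5): x=10319/660 (≈15.6348) theta=69/220 (≈0.3136)
After 6 (thin lens f=-34): x=10319/660 (≈15.6348) theta=1021/1320 (≈0.7735)
After 7 (propagate distance d=19 (to screen)): x=40037/1320 (≈30.3311) theta=1021/1320 (≈0.7735)
Rounded to 4 decimal places: x = 30.3311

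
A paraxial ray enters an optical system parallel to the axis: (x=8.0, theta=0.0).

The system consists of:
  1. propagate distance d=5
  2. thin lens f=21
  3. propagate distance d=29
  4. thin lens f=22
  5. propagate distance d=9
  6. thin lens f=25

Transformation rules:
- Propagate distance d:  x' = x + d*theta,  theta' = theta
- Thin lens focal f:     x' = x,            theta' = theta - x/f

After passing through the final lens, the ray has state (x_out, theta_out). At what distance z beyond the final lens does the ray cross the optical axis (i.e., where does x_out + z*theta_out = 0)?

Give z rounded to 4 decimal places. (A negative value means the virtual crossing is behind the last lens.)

Answer: -157.2917

Derivation:
Initial: x=8.0000 theta=0.0000
After 1 (propagate distance d=5): x=8.0000 theta=0.0000
After 2 (thin lens f=21): x=8.0000 theta=-8/21 (≈-0.3810)
After 3 (propagate distance d=29): x=-64/21 (≈-3.0476) theta=-8/21 (≈-0.3810)
After 4 (thin lens f=22): x=-64/21 (≈-3.0476) theta=-8/33 (≈-0.2424)
After 5 (propagate distance d=9): x=-1208/231 (≈-5.2294) theta=-8/33 (≈-0.2424)
After 6 (thin lens f=25): x=-1208/231 (≈-5.2294) theta=-64/1925 (≈-0.0332)
z_focus = -x_out/theta_out = -(-1208/231)/(-64/1925) = -3775/24 ≈ -157.2917
Rounded to 4 decimal places: z = -157.2917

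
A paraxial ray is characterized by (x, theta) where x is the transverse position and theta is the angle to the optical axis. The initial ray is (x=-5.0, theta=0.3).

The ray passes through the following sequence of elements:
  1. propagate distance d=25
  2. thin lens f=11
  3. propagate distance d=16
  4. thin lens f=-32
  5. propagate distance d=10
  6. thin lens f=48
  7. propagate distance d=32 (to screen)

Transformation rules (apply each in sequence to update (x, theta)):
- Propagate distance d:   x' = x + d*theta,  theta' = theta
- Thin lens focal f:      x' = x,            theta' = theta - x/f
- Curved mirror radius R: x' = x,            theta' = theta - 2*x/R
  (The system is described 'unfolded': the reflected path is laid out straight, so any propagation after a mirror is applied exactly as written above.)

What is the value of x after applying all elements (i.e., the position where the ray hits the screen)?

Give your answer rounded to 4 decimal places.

Answer: 7.8362

Derivation:
Initial: x=-5.0000 theta=0.3000
After 1 (propagate distance d=25): x=2.5000 theta=0.3000
After 2 (thin lens f=11): x=2.5000 theta=4/55 (≈0.0727)
After 3 (propagate distance d=16): x=403/110 (≈3.6636) theta=4/55 (≈0.0727)
After 4 (thin lens f=-32): x=403/110 (≈3.6636) theta=659/3520 (≈0.1872)
After 5 (propagate distance d=10): x=9743/1760 (≈5.5358) theta=659/3520 (≈0.1872)
After 6 (thin lens f=48): x=9743/1760 (≈5.5358) theta=6073/84480 (≈0.0719)
After 7 (propagate distance d=32 (to screen)): x=8275/1056 (≈7.8362) theta=6073/84480 (≈0.0719)
Rounded to 4 decimal places: x = 7.8362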